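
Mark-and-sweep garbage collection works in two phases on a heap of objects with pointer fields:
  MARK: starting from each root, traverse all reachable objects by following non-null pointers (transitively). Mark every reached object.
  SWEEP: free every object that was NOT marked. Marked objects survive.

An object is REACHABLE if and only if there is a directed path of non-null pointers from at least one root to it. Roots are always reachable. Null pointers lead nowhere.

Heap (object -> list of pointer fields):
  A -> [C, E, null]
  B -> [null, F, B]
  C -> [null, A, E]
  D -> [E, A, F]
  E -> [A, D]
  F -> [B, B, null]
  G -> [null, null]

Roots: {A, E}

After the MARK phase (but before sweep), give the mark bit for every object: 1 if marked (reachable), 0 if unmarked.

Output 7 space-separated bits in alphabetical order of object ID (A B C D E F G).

Roots: A E
Mark A: refs=C E null, marked=A
Mark E: refs=A D, marked=A E
Mark C: refs=null A E, marked=A C E
Mark D: refs=E A F, marked=A C D E
Mark F: refs=B B null, marked=A C D E F
Mark B: refs=null F B, marked=A B C D E F
Unmarked (collected): G

Answer: 1 1 1 1 1 1 0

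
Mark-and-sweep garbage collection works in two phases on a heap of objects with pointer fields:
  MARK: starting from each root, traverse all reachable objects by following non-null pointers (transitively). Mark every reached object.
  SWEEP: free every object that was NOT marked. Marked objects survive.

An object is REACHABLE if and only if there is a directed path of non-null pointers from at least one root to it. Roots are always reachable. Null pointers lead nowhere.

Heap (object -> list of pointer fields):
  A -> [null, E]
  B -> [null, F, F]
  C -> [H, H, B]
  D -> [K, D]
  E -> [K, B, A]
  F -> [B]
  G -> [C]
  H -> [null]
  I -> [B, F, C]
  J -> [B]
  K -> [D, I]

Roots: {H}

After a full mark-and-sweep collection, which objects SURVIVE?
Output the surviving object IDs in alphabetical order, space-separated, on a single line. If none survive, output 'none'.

Answer: H

Derivation:
Roots: H
Mark H: refs=null, marked=H
Unmarked (collected): A B C D E F G I J K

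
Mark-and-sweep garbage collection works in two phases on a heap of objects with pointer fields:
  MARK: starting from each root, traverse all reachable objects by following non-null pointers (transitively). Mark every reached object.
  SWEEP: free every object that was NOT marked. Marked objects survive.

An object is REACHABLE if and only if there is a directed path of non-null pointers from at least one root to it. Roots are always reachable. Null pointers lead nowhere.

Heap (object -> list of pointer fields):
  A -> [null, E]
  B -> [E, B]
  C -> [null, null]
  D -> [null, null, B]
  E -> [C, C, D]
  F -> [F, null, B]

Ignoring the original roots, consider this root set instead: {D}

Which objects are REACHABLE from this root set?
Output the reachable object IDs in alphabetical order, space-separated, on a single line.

Answer: B C D E

Derivation:
Roots: D
Mark D: refs=null null B, marked=D
Mark B: refs=E B, marked=B D
Mark E: refs=C C D, marked=B D E
Mark C: refs=null null, marked=B C D E
Unmarked (collected): A F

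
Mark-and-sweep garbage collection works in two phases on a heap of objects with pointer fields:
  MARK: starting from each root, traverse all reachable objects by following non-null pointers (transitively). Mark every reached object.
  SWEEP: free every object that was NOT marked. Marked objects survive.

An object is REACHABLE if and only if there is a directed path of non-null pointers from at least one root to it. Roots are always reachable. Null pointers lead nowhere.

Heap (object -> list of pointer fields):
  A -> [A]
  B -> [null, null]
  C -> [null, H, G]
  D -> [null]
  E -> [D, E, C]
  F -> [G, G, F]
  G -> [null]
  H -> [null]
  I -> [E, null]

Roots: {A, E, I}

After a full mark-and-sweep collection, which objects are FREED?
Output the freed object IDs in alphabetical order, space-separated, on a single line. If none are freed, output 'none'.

Answer: B F

Derivation:
Roots: A E I
Mark A: refs=A, marked=A
Mark E: refs=D E C, marked=A E
Mark I: refs=E null, marked=A E I
Mark D: refs=null, marked=A D E I
Mark C: refs=null H G, marked=A C D E I
Mark H: refs=null, marked=A C D E H I
Mark G: refs=null, marked=A C D E G H I
Unmarked (collected): B F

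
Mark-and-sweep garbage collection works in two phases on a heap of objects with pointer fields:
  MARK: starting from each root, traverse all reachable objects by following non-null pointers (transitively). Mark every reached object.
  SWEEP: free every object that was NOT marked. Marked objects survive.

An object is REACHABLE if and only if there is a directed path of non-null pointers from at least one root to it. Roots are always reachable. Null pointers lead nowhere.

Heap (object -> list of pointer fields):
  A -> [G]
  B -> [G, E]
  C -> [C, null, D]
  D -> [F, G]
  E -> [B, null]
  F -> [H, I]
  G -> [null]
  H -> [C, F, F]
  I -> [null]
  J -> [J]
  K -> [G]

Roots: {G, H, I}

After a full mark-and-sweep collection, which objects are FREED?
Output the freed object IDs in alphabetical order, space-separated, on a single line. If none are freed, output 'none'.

Roots: G H I
Mark G: refs=null, marked=G
Mark H: refs=C F F, marked=G H
Mark I: refs=null, marked=G H I
Mark C: refs=C null D, marked=C G H I
Mark F: refs=H I, marked=C F G H I
Mark D: refs=F G, marked=C D F G H I
Unmarked (collected): A B E J K

Answer: A B E J K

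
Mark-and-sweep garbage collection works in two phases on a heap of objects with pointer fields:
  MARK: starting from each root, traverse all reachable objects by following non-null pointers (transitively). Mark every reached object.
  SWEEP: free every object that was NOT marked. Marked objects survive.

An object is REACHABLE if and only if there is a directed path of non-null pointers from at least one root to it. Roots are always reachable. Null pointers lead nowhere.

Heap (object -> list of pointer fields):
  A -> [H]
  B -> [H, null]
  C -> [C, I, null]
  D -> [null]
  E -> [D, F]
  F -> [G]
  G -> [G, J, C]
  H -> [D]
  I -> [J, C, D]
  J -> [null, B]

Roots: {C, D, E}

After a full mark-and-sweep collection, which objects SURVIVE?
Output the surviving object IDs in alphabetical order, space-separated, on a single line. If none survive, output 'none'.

Answer: B C D E F G H I J

Derivation:
Roots: C D E
Mark C: refs=C I null, marked=C
Mark D: refs=null, marked=C D
Mark E: refs=D F, marked=C D E
Mark I: refs=J C D, marked=C D E I
Mark F: refs=G, marked=C D E F I
Mark J: refs=null B, marked=C D E F I J
Mark G: refs=G J C, marked=C D E F G I J
Mark B: refs=H null, marked=B C D E F G I J
Mark H: refs=D, marked=B C D E F G H I J
Unmarked (collected): A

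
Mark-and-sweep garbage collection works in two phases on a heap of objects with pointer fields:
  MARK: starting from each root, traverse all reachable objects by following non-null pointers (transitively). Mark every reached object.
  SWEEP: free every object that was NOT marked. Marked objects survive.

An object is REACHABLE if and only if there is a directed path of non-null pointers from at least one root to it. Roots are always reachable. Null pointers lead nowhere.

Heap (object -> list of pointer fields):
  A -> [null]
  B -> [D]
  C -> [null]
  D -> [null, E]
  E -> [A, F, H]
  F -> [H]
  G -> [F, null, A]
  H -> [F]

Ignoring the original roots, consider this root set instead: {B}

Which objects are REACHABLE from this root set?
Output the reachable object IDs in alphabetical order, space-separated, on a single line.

Roots: B
Mark B: refs=D, marked=B
Mark D: refs=null E, marked=B D
Mark E: refs=A F H, marked=B D E
Mark A: refs=null, marked=A B D E
Mark F: refs=H, marked=A B D E F
Mark H: refs=F, marked=A B D E F H
Unmarked (collected): C G

Answer: A B D E F H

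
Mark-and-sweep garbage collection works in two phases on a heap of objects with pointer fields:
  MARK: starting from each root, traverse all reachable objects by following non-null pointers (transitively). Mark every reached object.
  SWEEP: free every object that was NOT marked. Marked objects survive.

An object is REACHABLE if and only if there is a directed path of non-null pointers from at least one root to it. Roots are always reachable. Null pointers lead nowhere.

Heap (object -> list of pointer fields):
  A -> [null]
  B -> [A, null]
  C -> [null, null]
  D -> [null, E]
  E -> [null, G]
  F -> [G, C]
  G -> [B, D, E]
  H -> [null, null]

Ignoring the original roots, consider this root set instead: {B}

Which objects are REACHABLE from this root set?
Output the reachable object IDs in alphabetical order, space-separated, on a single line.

Roots: B
Mark B: refs=A null, marked=B
Mark A: refs=null, marked=A B
Unmarked (collected): C D E F G H

Answer: A B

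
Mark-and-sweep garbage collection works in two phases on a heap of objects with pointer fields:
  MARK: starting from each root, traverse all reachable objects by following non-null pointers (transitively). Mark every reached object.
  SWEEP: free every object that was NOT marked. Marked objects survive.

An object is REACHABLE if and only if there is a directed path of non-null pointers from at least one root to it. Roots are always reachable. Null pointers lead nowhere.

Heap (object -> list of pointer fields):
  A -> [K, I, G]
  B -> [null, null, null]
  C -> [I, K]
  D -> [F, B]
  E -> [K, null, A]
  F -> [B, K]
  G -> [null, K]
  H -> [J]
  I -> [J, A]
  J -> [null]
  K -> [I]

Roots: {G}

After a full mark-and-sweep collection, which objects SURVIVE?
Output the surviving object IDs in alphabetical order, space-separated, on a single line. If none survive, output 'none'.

Roots: G
Mark G: refs=null K, marked=G
Mark K: refs=I, marked=G K
Mark I: refs=J A, marked=G I K
Mark J: refs=null, marked=G I J K
Mark A: refs=K I G, marked=A G I J K
Unmarked (collected): B C D E F H

Answer: A G I J K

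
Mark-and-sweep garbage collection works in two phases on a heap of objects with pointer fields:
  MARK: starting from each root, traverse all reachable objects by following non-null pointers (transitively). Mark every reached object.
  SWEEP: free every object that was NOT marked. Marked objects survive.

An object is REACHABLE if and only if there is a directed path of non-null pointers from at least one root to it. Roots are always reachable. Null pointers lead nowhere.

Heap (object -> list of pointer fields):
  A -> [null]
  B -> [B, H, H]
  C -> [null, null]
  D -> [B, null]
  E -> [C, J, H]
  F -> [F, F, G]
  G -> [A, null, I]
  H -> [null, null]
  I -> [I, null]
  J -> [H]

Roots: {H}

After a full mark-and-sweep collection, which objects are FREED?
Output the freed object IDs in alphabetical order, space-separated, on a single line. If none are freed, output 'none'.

Answer: A B C D E F G I J

Derivation:
Roots: H
Mark H: refs=null null, marked=H
Unmarked (collected): A B C D E F G I J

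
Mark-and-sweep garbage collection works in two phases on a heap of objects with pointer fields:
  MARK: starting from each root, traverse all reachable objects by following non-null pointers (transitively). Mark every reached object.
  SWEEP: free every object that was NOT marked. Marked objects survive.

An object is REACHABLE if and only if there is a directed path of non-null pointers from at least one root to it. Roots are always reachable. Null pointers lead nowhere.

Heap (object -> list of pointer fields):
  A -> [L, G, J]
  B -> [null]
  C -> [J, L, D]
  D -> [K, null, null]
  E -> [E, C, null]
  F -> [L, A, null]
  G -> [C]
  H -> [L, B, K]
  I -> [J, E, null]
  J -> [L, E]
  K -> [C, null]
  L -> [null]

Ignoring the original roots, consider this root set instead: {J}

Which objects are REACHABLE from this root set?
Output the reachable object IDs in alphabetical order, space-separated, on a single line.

Answer: C D E J K L

Derivation:
Roots: J
Mark J: refs=L E, marked=J
Mark L: refs=null, marked=J L
Mark E: refs=E C null, marked=E J L
Mark C: refs=J L D, marked=C E J L
Mark D: refs=K null null, marked=C D E J L
Mark K: refs=C null, marked=C D E J K L
Unmarked (collected): A B F G H I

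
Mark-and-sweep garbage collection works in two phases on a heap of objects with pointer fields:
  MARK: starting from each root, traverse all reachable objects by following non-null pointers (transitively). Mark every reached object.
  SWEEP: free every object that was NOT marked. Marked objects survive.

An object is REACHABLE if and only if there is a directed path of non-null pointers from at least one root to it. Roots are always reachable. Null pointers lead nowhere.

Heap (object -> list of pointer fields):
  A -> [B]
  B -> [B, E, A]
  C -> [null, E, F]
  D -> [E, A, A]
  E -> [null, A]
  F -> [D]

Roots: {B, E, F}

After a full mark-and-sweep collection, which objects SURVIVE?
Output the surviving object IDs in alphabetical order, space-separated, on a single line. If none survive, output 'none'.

Roots: B E F
Mark B: refs=B E A, marked=B
Mark E: refs=null A, marked=B E
Mark F: refs=D, marked=B E F
Mark A: refs=B, marked=A B E F
Mark D: refs=E A A, marked=A B D E F
Unmarked (collected): C

Answer: A B D E F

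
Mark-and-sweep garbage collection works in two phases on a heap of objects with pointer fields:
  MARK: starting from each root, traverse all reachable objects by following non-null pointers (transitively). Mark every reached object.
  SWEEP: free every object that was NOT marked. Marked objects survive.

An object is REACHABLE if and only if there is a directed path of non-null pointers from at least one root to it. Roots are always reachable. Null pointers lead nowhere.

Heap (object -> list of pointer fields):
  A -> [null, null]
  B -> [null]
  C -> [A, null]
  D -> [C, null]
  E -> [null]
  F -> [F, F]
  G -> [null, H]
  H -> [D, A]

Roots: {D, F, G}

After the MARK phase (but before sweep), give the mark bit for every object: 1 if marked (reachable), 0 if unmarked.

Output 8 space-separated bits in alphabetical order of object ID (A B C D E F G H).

Roots: D F G
Mark D: refs=C null, marked=D
Mark F: refs=F F, marked=D F
Mark G: refs=null H, marked=D F G
Mark C: refs=A null, marked=C D F G
Mark H: refs=D A, marked=C D F G H
Mark A: refs=null null, marked=A C D F G H
Unmarked (collected): B E

Answer: 1 0 1 1 0 1 1 1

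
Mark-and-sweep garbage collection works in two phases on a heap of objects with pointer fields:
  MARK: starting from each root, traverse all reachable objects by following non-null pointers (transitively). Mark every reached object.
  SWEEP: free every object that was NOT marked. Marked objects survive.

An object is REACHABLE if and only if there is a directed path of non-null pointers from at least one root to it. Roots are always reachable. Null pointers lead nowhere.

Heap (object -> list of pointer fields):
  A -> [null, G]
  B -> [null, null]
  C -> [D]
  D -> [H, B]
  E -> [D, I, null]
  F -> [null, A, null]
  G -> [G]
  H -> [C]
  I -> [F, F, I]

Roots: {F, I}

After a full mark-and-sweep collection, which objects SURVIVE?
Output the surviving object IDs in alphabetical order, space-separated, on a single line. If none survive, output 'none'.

Answer: A F G I

Derivation:
Roots: F I
Mark F: refs=null A null, marked=F
Mark I: refs=F F I, marked=F I
Mark A: refs=null G, marked=A F I
Mark G: refs=G, marked=A F G I
Unmarked (collected): B C D E H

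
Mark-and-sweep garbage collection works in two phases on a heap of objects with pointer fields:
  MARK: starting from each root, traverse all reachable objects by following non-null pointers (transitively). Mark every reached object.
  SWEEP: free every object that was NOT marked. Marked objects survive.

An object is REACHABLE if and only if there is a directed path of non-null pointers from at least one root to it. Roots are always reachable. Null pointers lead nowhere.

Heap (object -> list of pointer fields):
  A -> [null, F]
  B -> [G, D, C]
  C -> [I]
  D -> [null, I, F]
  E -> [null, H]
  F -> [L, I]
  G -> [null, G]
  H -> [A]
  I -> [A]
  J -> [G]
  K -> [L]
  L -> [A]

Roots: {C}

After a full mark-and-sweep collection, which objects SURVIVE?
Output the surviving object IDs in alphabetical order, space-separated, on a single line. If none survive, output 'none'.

Answer: A C F I L

Derivation:
Roots: C
Mark C: refs=I, marked=C
Mark I: refs=A, marked=C I
Mark A: refs=null F, marked=A C I
Mark F: refs=L I, marked=A C F I
Mark L: refs=A, marked=A C F I L
Unmarked (collected): B D E G H J K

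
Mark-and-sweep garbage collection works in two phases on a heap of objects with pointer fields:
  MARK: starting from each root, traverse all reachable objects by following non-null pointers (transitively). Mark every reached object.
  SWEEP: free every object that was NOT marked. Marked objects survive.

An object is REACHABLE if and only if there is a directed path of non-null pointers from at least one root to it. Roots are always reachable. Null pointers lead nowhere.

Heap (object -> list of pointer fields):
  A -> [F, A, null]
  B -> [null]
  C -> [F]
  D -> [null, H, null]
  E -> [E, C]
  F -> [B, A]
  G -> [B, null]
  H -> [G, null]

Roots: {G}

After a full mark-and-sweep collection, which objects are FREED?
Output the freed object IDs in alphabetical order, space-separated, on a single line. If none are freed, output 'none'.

Roots: G
Mark G: refs=B null, marked=G
Mark B: refs=null, marked=B G
Unmarked (collected): A C D E F H

Answer: A C D E F H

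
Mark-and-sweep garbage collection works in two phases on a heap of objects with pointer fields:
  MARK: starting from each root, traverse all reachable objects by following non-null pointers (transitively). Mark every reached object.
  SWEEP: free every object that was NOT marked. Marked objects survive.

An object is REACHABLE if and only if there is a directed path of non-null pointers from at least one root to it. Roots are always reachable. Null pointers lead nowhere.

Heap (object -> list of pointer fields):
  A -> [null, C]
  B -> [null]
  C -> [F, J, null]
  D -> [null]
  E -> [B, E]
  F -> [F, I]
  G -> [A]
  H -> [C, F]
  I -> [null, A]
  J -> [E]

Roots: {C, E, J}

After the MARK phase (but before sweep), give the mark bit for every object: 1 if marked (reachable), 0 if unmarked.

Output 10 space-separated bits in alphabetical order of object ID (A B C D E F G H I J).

Answer: 1 1 1 0 1 1 0 0 1 1

Derivation:
Roots: C E J
Mark C: refs=F J null, marked=C
Mark E: refs=B E, marked=C E
Mark J: refs=E, marked=C E J
Mark F: refs=F I, marked=C E F J
Mark B: refs=null, marked=B C E F J
Mark I: refs=null A, marked=B C E F I J
Mark A: refs=null C, marked=A B C E F I J
Unmarked (collected): D G H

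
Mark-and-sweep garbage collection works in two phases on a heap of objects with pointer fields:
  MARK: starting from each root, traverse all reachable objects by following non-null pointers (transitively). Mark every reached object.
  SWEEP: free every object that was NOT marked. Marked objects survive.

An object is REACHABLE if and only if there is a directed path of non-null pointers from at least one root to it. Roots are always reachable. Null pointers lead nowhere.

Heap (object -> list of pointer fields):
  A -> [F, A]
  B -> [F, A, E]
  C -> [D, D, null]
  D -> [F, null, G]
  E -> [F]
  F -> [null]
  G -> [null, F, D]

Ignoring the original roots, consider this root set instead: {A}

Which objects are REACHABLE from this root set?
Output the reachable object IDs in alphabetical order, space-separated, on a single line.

Answer: A F

Derivation:
Roots: A
Mark A: refs=F A, marked=A
Mark F: refs=null, marked=A F
Unmarked (collected): B C D E G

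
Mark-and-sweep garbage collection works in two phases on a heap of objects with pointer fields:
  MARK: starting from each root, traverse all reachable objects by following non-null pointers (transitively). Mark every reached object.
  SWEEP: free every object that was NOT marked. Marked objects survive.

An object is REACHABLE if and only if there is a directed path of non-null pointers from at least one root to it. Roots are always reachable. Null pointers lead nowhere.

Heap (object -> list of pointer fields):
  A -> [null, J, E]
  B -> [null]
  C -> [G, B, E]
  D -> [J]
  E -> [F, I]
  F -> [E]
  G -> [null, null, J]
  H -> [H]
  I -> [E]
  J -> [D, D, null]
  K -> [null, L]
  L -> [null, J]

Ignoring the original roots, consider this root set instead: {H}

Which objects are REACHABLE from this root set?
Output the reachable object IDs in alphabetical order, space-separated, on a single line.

Roots: H
Mark H: refs=H, marked=H
Unmarked (collected): A B C D E F G I J K L

Answer: H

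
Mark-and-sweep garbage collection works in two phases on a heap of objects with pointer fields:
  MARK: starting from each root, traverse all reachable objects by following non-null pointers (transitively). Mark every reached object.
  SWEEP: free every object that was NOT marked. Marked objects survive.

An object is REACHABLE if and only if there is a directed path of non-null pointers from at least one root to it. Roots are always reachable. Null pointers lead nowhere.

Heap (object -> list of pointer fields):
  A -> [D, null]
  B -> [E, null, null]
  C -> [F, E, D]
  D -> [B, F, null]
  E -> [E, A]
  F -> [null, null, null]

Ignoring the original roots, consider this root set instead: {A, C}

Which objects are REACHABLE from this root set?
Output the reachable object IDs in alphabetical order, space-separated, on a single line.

Answer: A B C D E F

Derivation:
Roots: A C
Mark A: refs=D null, marked=A
Mark C: refs=F E D, marked=A C
Mark D: refs=B F null, marked=A C D
Mark F: refs=null null null, marked=A C D F
Mark E: refs=E A, marked=A C D E F
Mark B: refs=E null null, marked=A B C D E F
Unmarked (collected): (none)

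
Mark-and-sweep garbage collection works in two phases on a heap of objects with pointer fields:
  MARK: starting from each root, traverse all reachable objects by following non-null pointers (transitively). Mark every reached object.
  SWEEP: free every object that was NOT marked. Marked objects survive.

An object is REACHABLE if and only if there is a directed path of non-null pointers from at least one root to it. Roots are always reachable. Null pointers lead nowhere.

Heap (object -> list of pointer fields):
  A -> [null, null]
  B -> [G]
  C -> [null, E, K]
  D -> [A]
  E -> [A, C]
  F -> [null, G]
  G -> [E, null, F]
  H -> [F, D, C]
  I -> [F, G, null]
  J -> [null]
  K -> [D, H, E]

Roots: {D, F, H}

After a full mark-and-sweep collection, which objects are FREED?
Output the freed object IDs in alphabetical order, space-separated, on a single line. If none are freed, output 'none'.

Answer: B I J

Derivation:
Roots: D F H
Mark D: refs=A, marked=D
Mark F: refs=null G, marked=D F
Mark H: refs=F D C, marked=D F H
Mark A: refs=null null, marked=A D F H
Mark G: refs=E null F, marked=A D F G H
Mark C: refs=null E K, marked=A C D F G H
Mark E: refs=A C, marked=A C D E F G H
Mark K: refs=D H E, marked=A C D E F G H K
Unmarked (collected): B I J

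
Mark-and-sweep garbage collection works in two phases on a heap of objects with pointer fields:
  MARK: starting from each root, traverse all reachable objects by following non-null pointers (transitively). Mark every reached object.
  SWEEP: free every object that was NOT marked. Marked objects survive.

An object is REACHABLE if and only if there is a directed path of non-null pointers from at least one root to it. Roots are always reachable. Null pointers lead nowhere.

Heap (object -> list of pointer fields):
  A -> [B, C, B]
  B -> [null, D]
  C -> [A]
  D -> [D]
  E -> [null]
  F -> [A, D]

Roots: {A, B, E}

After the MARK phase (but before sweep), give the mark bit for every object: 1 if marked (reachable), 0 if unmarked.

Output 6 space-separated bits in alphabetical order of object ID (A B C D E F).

Answer: 1 1 1 1 1 0

Derivation:
Roots: A B E
Mark A: refs=B C B, marked=A
Mark B: refs=null D, marked=A B
Mark E: refs=null, marked=A B E
Mark C: refs=A, marked=A B C E
Mark D: refs=D, marked=A B C D E
Unmarked (collected): F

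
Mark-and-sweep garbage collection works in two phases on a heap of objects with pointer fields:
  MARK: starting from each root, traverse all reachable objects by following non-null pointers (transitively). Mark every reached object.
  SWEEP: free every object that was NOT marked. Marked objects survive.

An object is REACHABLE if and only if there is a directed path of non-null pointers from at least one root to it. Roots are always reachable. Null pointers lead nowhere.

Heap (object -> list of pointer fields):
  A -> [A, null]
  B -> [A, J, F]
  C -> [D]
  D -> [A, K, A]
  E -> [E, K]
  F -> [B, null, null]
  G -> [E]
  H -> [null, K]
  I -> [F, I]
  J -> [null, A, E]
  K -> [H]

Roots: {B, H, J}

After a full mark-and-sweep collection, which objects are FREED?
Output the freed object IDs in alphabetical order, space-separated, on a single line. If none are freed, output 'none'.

Roots: B H J
Mark B: refs=A J F, marked=B
Mark H: refs=null K, marked=B H
Mark J: refs=null A E, marked=B H J
Mark A: refs=A null, marked=A B H J
Mark F: refs=B null null, marked=A B F H J
Mark K: refs=H, marked=A B F H J K
Mark E: refs=E K, marked=A B E F H J K
Unmarked (collected): C D G I

Answer: C D G I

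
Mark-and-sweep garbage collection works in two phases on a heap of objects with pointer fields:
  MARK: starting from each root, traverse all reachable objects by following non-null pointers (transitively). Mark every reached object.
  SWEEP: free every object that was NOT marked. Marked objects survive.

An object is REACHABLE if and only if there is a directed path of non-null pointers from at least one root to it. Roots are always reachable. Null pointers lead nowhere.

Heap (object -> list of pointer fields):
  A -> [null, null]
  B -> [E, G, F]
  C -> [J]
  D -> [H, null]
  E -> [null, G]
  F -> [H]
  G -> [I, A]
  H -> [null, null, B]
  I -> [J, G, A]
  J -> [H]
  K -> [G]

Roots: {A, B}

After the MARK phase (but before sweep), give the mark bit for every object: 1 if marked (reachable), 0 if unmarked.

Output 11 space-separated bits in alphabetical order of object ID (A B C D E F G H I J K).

Answer: 1 1 0 0 1 1 1 1 1 1 0

Derivation:
Roots: A B
Mark A: refs=null null, marked=A
Mark B: refs=E G F, marked=A B
Mark E: refs=null G, marked=A B E
Mark G: refs=I A, marked=A B E G
Mark F: refs=H, marked=A B E F G
Mark I: refs=J G A, marked=A B E F G I
Mark H: refs=null null B, marked=A B E F G H I
Mark J: refs=H, marked=A B E F G H I J
Unmarked (collected): C D K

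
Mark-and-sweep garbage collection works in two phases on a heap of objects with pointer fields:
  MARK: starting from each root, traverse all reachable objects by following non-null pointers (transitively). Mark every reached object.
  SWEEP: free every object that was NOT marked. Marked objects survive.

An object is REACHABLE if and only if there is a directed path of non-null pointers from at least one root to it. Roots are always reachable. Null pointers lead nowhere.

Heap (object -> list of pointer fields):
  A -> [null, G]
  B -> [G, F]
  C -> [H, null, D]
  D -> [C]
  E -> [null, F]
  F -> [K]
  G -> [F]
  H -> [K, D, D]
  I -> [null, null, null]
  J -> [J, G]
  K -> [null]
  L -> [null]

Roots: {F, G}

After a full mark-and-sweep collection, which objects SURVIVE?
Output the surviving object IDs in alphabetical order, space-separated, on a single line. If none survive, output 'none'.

Roots: F G
Mark F: refs=K, marked=F
Mark G: refs=F, marked=F G
Mark K: refs=null, marked=F G K
Unmarked (collected): A B C D E H I J L

Answer: F G K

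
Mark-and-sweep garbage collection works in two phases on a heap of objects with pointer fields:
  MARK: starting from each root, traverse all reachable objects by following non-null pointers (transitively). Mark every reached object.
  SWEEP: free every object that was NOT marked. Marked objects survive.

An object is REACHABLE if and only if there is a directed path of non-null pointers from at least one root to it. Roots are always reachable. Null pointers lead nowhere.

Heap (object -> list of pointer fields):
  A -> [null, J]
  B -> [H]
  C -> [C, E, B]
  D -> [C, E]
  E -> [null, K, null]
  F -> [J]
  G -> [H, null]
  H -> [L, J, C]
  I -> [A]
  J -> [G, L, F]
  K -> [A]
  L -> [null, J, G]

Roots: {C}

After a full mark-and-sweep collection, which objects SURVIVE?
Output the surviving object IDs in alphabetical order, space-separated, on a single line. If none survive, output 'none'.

Roots: C
Mark C: refs=C E B, marked=C
Mark E: refs=null K null, marked=C E
Mark B: refs=H, marked=B C E
Mark K: refs=A, marked=B C E K
Mark H: refs=L J C, marked=B C E H K
Mark A: refs=null J, marked=A B C E H K
Mark L: refs=null J G, marked=A B C E H K L
Mark J: refs=G L F, marked=A B C E H J K L
Mark G: refs=H null, marked=A B C E G H J K L
Mark F: refs=J, marked=A B C E F G H J K L
Unmarked (collected): D I

Answer: A B C E F G H J K L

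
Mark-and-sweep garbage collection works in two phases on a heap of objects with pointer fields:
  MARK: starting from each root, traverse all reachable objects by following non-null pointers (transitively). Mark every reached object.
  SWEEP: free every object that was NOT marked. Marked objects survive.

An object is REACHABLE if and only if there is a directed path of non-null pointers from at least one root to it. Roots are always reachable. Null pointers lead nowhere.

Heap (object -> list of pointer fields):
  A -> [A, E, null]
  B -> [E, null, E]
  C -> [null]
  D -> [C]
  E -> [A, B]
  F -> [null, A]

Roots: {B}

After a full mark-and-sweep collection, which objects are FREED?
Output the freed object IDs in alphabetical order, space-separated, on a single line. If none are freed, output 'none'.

Answer: C D F

Derivation:
Roots: B
Mark B: refs=E null E, marked=B
Mark E: refs=A B, marked=B E
Mark A: refs=A E null, marked=A B E
Unmarked (collected): C D F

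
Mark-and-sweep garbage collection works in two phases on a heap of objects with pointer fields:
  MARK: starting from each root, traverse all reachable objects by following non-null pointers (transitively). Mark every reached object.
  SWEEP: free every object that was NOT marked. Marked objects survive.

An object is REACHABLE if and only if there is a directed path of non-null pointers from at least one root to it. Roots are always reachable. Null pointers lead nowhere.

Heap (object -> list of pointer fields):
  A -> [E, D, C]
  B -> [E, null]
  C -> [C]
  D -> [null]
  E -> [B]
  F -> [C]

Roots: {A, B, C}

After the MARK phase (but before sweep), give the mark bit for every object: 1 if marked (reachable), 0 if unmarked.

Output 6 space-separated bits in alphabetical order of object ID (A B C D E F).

Roots: A B C
Mark A: refs=E D C, marked=A
Mark B: refs=E null, marked=A B
Mark C: refs=C, marked=A B C
Mark E: refs=B, marked=A B C E
Mark D: refs=null, marked=A B C D E
Unmarked (collected): F

Answer: 1 1 1 1 1 0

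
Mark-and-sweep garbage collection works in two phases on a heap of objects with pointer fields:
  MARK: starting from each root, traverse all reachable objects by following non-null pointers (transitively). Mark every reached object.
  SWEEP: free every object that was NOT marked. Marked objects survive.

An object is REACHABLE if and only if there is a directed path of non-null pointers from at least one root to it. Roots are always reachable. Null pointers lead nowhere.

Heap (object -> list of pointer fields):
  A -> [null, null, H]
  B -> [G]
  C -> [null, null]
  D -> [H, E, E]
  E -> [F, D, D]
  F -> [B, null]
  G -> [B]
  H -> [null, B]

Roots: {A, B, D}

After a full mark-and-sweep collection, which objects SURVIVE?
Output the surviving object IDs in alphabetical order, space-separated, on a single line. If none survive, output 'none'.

Roots: A B D
Mark A: refs=null null H, marked=A
Mark B: refs=G, marked=A B
Mark D: refs=H E E, marked=A B D
Mark H: refs=null B, marked=A B D H
Mark G: refs=B, marked=A B D G H
Mark E: refs=F D D, marked=A B D E G H
Mark F: refs=B null, marked=A B D E F G H
Unmarked (collected): C

Answer: A B D E F G H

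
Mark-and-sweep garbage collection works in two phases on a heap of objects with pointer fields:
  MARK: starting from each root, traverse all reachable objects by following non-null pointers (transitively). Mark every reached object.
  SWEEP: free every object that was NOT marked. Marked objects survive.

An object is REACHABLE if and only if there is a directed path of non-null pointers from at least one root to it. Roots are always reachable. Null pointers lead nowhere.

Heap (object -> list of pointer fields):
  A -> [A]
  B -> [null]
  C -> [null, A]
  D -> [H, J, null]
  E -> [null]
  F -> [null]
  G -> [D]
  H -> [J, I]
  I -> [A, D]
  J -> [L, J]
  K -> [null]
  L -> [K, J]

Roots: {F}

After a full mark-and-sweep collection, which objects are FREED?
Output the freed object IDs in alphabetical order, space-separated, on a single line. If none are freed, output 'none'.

Roots: F
Mark F: refs=null, marked=F
Unmarked (collected): A B C D E G H I J K L

Answer: A B C D E G H I J K L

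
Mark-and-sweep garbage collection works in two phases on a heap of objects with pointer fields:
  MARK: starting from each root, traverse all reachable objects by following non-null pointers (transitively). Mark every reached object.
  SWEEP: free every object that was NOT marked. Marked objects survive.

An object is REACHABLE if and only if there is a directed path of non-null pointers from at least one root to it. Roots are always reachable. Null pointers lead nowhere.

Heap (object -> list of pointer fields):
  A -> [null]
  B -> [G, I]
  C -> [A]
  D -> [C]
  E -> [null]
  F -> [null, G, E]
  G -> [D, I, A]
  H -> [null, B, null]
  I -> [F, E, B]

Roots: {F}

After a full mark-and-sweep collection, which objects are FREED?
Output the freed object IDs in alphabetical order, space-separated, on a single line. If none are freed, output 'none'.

Roots: F
Mark F: refs=null G E, marked=F
Mark G: refs=D I A, marked=F G
Mark E: refs=null, marked=E F G
Mark D: refs=C, marked=D E F G
Mark I: refs=F E B, marked=D E F G I
Mark A: refs=null, marked=A D E F G I
Mark C: refs=A, marked=A C D E F G I
Mark B: refs=G I, marked=A B C D E F G I
Unmarked (collected): H

Answer: H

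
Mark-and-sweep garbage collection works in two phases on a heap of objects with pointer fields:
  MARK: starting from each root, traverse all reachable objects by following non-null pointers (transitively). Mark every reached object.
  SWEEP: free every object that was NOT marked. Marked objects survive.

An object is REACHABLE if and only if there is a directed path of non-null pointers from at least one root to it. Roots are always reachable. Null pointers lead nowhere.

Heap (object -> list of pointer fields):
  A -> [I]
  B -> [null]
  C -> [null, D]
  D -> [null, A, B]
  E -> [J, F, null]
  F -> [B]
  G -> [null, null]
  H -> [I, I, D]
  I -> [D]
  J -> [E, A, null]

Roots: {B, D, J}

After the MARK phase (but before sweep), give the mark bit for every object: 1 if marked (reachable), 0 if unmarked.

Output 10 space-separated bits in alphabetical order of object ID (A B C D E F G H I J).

Roots: B D J
Mark B: refs=null, marked=B
Mark D: refs=null A B, marked=B D
Mark J: refs=E A null, marked=B D J
Mark A: refs=I, marked=A B D J
Mark E: refs=J F null, marked=A B D E J
Mark I: refs=D, marked=A B D E I J
Mark F: refs=B, marked=A B D E F I J
Unmarked (collected): C G H

Answer: 1 1 0 1 1 1 0 0 1 1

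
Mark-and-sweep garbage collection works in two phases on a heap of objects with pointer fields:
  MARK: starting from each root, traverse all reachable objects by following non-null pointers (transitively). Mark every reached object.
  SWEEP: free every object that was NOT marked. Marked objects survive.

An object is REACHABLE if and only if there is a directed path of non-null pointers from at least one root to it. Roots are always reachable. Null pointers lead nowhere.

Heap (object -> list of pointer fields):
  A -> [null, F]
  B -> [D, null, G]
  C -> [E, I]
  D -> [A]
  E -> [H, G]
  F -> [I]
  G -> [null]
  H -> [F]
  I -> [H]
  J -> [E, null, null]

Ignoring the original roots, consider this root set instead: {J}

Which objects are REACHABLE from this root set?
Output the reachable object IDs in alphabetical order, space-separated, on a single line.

Answer: E F G H I J

Derivation:
Roots: J
Mark J: refs=E null null, marked=J
Mark E: refs=H G, marked=E J
Mark H: refs=F, marked=E H J
Mark G: refs=null, marked=E G H J
Mark F: refs=I, marked=E F G H J
Mark I: refs=H, marked=E F G H I J
Unmarked (collected): A B C D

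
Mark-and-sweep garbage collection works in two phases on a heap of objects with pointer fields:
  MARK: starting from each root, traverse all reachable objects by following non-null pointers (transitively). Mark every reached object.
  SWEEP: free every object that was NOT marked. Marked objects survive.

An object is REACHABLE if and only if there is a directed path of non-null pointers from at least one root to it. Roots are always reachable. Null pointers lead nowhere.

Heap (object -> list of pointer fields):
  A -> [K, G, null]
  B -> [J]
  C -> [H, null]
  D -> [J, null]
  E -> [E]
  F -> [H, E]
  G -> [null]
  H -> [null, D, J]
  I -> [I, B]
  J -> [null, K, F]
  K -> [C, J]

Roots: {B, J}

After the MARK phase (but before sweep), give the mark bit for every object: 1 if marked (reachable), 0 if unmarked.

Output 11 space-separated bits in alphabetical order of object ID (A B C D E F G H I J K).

Answer: 0 1 1 1 1 1 0 1 0 1 1

Derivation:
Roots: B J
Mark B: refs=J, marked=B
Mark J: refs=null K F, marked=B J
Mark K: refs=C J, marked=B J K
Mark F: refs=H E, marked=B F J K
Mark C: refs=H null, marked=B C F J K
Mark H: refs=null D J, marked=B C F H J K
Mark E: refs=E, marked=B C E F H J K
Mark D: refs=J null, marked=B C D E F H J K
Unmarked (collected): A G I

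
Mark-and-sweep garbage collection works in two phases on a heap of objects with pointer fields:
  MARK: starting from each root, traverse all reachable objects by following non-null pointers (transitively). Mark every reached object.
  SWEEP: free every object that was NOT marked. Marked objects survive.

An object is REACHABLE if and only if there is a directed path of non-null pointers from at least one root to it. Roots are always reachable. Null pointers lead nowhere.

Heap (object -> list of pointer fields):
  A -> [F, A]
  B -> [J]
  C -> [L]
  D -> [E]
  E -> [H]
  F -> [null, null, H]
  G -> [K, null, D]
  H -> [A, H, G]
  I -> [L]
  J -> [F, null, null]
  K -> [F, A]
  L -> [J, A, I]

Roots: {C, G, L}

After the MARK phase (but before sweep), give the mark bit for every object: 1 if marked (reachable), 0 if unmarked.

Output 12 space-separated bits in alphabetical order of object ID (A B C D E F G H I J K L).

Roots: C G L
Mark C: refs=L, marked=C
Mark G: refs=K null D, marked=C G
Mark L: refs=J A I, marked=C G L
Mark K: refs=F A, marked=C G K L
Mark D: refs=E, marked=C D G K L
Mark J: refs=F null null, marked=C D G J K L
Mark A: refs=F A, marked=A C D G J K L
Mark I: refs=L, marked=A C D G I J K L
Mark F: refs=null null H, marked=A C D F G I J K L
Mark E: refs=H, marked=A C D E F G I J K L
Mark H: refs=A H G, marked=A C D E F G H I J K L
Unmarked (collected): B

Answer: 1 0 1 1 1 1 1 1 1 1 1 1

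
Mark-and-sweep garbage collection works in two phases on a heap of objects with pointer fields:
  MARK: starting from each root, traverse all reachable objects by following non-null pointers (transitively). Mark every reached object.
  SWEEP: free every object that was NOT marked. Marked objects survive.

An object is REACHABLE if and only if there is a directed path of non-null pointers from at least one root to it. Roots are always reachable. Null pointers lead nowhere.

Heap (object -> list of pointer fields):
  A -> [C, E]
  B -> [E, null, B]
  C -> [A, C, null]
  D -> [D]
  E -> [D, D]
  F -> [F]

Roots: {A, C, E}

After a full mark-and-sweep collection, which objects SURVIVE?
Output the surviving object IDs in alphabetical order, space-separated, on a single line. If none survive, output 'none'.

Roots: A C E
Mark A: refs=C E, marked=A
Mark C: refs=A C null, marked=A C
Mark E: refs=D D, marked=A C E
Mark D: refs=D, marked=A C D E
Unmarked (collected): B F

Answer: A C D E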